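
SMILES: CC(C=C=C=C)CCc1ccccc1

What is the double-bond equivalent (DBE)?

7

Molecular formula from the SMILES: C14H16.
DoU = (2C + 2 + N − H − X)/2 = (2·14 + 2 + 0 − 16 − 0)/2 = 14/2 = 7.
(Structurally: 1 ring(s) + 6 π bond(s) = 7.)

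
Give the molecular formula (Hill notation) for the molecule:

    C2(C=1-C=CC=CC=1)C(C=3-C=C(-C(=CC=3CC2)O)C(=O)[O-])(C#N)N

Heavy atoms from the SMILES: 18 C, 2 N, 3 O.
Implicit hydrogens by atom environment:
  7 × C (aromatic): 1 H each → 7
  5 × C (aromatic): no H
  3 × C: no H
  2 × C: 2 H each → 4
  1 × C: 1 H
  1 × N: 2 H
  1 × N: no H
  1 × O: 1 H
  1 × O: no H
  1 × O (charge -1): no H
  Total hydrogens = 15.
Net charge -1.
Molecular formula: C18H15N2O3-

C18H15N2O3-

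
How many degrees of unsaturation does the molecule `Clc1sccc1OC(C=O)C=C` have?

5

Molecular formula from the SMILES: C8H7ClO2S.
DoU = (2C + 2 + N − H − X)/2 = (2·8 + 2 + 0 − 7 − 1)/2 = 10/2 = 5.
(Structurally: 1 ring(s) + 4 π bond(s) = 5.)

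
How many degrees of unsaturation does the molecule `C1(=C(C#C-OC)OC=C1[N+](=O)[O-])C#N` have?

Molecular formula from the SMILES: C8H4N2O4.
DoU = (2C + 2 + N − H − X)/2 = (2·8 + 2 + 2 − 4 − 0)/2 = 16/2 = 8.
(Structurally: 1 ring(s) + 7 π bond(s) = 8.)

8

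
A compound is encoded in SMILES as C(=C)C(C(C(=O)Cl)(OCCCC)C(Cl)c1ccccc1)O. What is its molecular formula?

C16H20Cl2O3

Heavy atoms from the SMILES: 16 C, 2 Cl, 3 O.
Implicit hydrogens by atom environment:
  5 × C (aromatic): 1 H each → 5
  4 × C: 2 H each → 8
  3 × C: 1 H each → 3
  2 × C: no H
  2 × Cl: no H
  2 × O: no H
  1 × C: 3 H
  1 × C (aromatic): no H
  1 × O: 1 H
  Total hydrogens = 20.
Molecular formula: C16H20Cl2O3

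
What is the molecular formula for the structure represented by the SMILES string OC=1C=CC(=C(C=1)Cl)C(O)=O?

Heavy atoms from the SMILES: 7 C, 1 Cl, 3 O.
Implicit hydrogens by atom environment:
  3 × C (aromatic): 1 H each → 3
  3 × C (aromatic): no H
  2 × O: 1 H each → 2
  1 × C: no H
  1 × Cl: no H
  1 × O: no H
  Total hydrogens = 5.
Molecular formula: C7H5ClO3

C7H5ClO3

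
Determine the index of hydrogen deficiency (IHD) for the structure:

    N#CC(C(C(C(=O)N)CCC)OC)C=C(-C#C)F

Molecular formula from the SMILES: C13H17FN2O2.
DoU = (2C + 2 + N − H − X)/2 = (2·13 + 2 + 2 − 17 − 1)/2 = 12/2 = 6.
(Structurally: 0 ring(s) + 6 π bond(s) = 6.)

6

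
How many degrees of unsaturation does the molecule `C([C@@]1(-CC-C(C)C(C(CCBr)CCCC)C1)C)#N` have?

Molecular formula from the SMILES: C16H28BrN.
DoU = (2C + 2 + N − H − X)/2 = (2·16 + 2 + 1 − 28 − 1)/2 = 6/2 = 3.
(Structurally: 1 ring(s) + 2 π bond(s) = 3.)

3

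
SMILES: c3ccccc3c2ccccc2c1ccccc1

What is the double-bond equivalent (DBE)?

Molecular formula from the SMILES: C18H14.
DoU = (2C + 2 + N − H − X)/2 = (2·18 + 2 + 0 − 14 − 0)/2 = 24/2 = 12.
(Structurally: 3 ring(s) + 9 π bond(s) = 12.)

12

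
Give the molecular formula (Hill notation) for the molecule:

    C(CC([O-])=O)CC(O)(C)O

C6H11O4-

Heavy atoms from the SMILES: 6 C, 4 O.
Implicit hydrogens by atom environment:
  3 × C: 2 H each → 6
  2 × C: no H
  2 × O: 1 H each → 2
  1 × C: 3 H
  1 × O: no H
  1 × O (charge -1): no H
  Total hydrogens = 11.
Net charge -1.
Molecular formula: C6H11O4-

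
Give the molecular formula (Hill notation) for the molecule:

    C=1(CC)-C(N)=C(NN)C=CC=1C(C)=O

C10H15N3O

Heavy atoms from the SMILES: 10 C, 3 N, 1 O.
Implicit hydrogens by atom environment:
  4 × C (aromatic): no H
  2 × C: 3 H each → 6
  2 × C (aromatic): 1 H each → 2
  2 × N: 2 H each → 4
  1 × C: 2 H
  1 × C: no H
  1 × N: 1 H
  1 × O: no H
  Total hydrogens = 15.
Molecular formula: C10H15N3O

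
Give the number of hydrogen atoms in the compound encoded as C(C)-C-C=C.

10

Hydrogens are implicit in SMILES; fill each atom to its normal valence:
  3 × C: 2 H each → 6
  1 × C: 3 H
  1 × C: 1 H
  Total hydrogens = 10.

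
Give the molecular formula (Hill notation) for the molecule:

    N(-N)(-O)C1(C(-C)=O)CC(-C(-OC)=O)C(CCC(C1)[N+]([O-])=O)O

Heavy atoms from the SMILES: 12 C, 3 N, 7 O.
Implicit hydrogens by atom environment:
  4 × C: 2 H each → 8
  4 × O: no H
  3 × C: 1 H each → 3
  3 × C: no H
  2 × C: 3 H each → 6
  2 × O: 1 H each → 2
  1 × N: 2 H
  1 × N: no H
  1 × N (charge +1): no H
  1 × O (charge -1): no H
  Total hydrogens = 21.
Molecular formula: C12H21N3O7

C12H21N3O7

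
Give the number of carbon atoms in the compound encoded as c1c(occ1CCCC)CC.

The symbol for carbon appears 10 times in the SMILES. Lowercase c denotes aromatic carbon and counts toward C.

10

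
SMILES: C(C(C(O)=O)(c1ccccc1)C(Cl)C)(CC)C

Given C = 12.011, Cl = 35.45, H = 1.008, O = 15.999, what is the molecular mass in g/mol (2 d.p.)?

254.75

Molecular formula: C14H19ClO2.
M = 14×12.011 + 1×35.45 + 19×1.008 + 2×15.999 = 254.75 g/mol.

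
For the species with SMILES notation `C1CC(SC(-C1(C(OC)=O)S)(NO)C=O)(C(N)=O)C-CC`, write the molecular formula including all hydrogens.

C12H20N2O5S2

Heavy atoms from the SMILES: 12 C, 2 N, 5 O, 2 S.
Implicit hydrogens by atom environment:
  5 × C: no H
  4 × C: 2 H each → 8
  4 × O: no H
  2 × C: 3 H each → 6
  1 × C: 1 H
  1 × N: 2 H
  1 × N: 1 H
  1 × O: 1 H
  1 × S: 1 H
  1 × S: no H
  Total hydrogens = 20.
Molecular formula: C12H20N2O5S2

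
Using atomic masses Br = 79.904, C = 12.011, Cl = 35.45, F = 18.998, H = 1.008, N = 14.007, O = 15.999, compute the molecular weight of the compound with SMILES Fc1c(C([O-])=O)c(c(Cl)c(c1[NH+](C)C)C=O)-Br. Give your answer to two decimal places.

Molecular formula: C10H8BrClFNO3.
M = 1×79.904 + 10×12.011 + 1×35.45 + 1×18.998 + 8×1.008 + 1×14.007 + 3×15.999 = 324.53 g/mol.

324.53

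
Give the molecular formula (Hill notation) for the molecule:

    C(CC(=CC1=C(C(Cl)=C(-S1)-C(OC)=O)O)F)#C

C11H8ClFO3S

Heavy atoms from the SMILES: 11 C, 1 Cl, 1 F, 3 O, 1 S.
Implicit hydrogens by atom environment:
  4 × C (aromatic): no H
  3 × C: no H
  2 × C: 1 H each → 2
  2 × O: no H
  1 × C: 3 H
  1 × C: 2 H
  1 × Cl: no H
  1 × F: no H
  1 × O: 1 H
  1 × S (aromatic): no H
  Total hydrogens = 8.
Molecular formula: C11H8ClFO3S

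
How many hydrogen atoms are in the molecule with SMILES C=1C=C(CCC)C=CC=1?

Hydrogens are implicit in SMILES; fill each atom to its normal valence:
  5 × C (aromatic): 1 H each → 5
  2 × C: 2 H each → 4
  1 × C: 3 H
  1 × C (aromatic): no H
  Total hydrogens = 12.

12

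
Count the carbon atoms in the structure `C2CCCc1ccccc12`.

The symbol for carbon appears 10 times in the SMILES. Lowercase c denotes aromatic carbon and counts toward C.

10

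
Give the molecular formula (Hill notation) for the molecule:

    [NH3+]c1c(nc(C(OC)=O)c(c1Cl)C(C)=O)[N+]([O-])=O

Heavy atoms from the SMILES: 9 C, 1 Cl, 3 N, 5 O.
Implicit hydrogens by atom environment:
  5 × C (aromatic): no H
  4 × O: no H
  2 × C: 3 H each → 6
  2 × C: no H
  1 × Cl: no H
  1 × N (charge +1): 3 H
  1 × N (aromatic): no H
  1 × N (charge +1): no H
  1 × O (charge -1): no H
  Total hydrogens = 9.
Net charge +1.
Molecular formula: C9H9ClN3O5+

C9H9ClN3O5+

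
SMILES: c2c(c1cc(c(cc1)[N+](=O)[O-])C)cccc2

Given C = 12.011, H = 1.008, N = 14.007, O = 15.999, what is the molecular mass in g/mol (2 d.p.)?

213.24

Molecular formula: C13H11NO2.
M = 13×12.011 + 11×1.008 + 1×14.007 + 2×15.999 = 213.24 g/mol.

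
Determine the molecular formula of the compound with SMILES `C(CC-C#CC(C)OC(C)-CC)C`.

C12H22O

Heavy atoms from the SMILES: 12 C, 1 O.
Implicit hydrogens by atom environment:
  4 × C: 3 H each → 12
  4 × C: 2 H each → 8
  2 × C: 1 H each → 2
  2 × C: no H
  1 × O: no H
  Total hydrogens = 22.
Molecular formula: C12H22O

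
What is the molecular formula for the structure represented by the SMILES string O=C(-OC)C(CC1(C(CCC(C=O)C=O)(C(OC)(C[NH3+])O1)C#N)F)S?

C15H22FN2O6S+

Heavy atoms from the SMILES: 15 C, 1 F, 2 N, 6 O, 1 S.
Implicit hydrogens by atom environment:
  6 × O: no H
  5 × C: no H
  4 × C: 2 H each → 8
  4 × C: 1 H each → 4
  2 × C: 3 H each → 6
  1 × F: no H
  1 × N (charge +1): 3 H
  1 × N: no H
  1 × S: 1 H
  Total hydrogens = 22.
Net charge +1.
Molecular formula: C15H22FN2O6S+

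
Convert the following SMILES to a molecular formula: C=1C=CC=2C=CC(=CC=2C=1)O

Heavy atoms from the SMILES: 10 C, 1 O.
Implicit hydrogens by atom environment:
  7 × C (aromatic): 1 H each → 7
  3 × C (aromatic): no H
  1 × O: 1 H
  Total hydrogens = 8.
Molecular formula: C10H8O

C10H8O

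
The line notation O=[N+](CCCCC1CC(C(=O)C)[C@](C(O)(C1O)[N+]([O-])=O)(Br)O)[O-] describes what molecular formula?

C12H19BrN2O8

Heavy atoms from the SMILES: 1 Br, 12 C, 2 N, 8 O.
Implicit hydrogens by atom environment:
  5 × C: 2 H each → 10
  3 × C: 1 H each → 3
  3 × C: no H
  3 × O: 1 H each → 3
  3 × O: no H
  2 × N (charge +1): no H
  2 × O (charge -1): no H
  1 × Br: no H
  1 × C: 3 H
  Total hydrogens = 19.
Molecular formula: C12H19BrN2O8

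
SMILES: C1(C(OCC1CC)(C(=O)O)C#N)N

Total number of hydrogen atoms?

12

Hydrogens are implicit in SMILES; fill each atom to its normal valence:
  3 × C: no H
  2 × C: 2 H each → 4
  2 × C: 1 H each → 2
  2 × O: no H
  1 × C: 3 H
  1 × N: 2 H
  1 × N: no H
  1 × O: 1 H
  Total hydrogens = 12.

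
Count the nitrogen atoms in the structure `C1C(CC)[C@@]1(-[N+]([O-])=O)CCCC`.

1

The symbol for nitrogen appears 1 time in the SMILES.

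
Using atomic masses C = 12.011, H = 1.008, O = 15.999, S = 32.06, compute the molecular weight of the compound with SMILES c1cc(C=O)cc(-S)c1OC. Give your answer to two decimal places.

168.21

Molecular formula: C8H8O2S.
M = 8×12.011 + 8×1.008 + 2×15.999 + 1×32.06 = 168.21 g/mol.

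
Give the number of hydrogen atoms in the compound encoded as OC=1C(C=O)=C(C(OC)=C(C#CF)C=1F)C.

8

Hydrogens are implicit in SMILES; fill each atom to its normal valence:
  6 × C (aromatic): no H
  2 × C: 3 H each → 6
  2 × C: no H
  2 × F: no H
  2 × O: no H
  1 × C: 1 H
  1 × O: 1 H
  Total hydrogens = 8.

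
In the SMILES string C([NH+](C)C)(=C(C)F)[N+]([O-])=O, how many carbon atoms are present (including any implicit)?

5

The symbol for carbon appears 5 times in the SMILES.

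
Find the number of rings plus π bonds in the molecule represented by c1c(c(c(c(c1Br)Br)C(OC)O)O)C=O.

Molecular formula from the SMILES: C9H8Br2O4.
DoU = (2C + 2 + N − H − X)/2 = (2·9 + 2 + 0 − 8 − 2)/2 = 10/2 = 5.
(Structurally: 1 ring(s) + 4 π bond(s) = 5.)

5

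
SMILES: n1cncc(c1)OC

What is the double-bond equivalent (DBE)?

Molecular formula from the SMILES: C5H6N2O.
DoU = (2C + 2 + N − H − X)/2 = (2·5 + 2 + 2 − 6 − 0)/2 = 8/2 = 4.
(Structurally: 1 ring(s) + 3 π bond(s) = 4.)

4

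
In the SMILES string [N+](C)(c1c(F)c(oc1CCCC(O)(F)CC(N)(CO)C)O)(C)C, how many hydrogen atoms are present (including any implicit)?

Hydrogens are implicit in SMILES; fill each atom to its normal valence:
  5 × C: 2 H each → 10
  4 × C: 3 H each → 12
  4 × C (aromatic): no H
  3 × O: 1 H each → 3
  2 × C: no H
  2 × F: no H
  1 × N: 2 H
  1 × N (charge +1): no H
  1 × O (aromatic): no H
  Total hydrogens = 27.

27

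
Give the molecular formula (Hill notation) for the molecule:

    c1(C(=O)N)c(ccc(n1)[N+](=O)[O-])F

Heavy atoms from the SMILES: 6 C, 1 F, 3 N, 3 O.
Implicit hydrogens by atom environment:
  3 × C (aromatic): no H
  2 × C (aromatic): 1 H each → 2
  2 × O: no H
  1 × C: no H
  1 × F: no H
  1 × N: 2 H
  1 × N (aromatic): no H
  1 × N (charge +1): no H
  1 × O (charge -1): no H
  Total hydrogens = 4.
Molecular formula: C6H4FN3O3

C6H4FN3O3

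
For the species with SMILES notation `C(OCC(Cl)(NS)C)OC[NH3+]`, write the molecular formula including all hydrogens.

Heavy atoms from the SMILES: 5 C, 1 Cl, 2 N, 2 O, 1 S.
Implicit hydrogens by atom environment:
  3 × C: 2 H each → 6
  2 × O: no H
  1 × C: 3 H
  1 × C: no H
  1 × Cl: no H
  1 × N (charge +1): 3 H
  1 × N: 1 H
  1 × S: 1 H
  Total hydrogens = 14.
Net charge +1.
Molecular formula: C5H14ClN2O2S+

C5H14ClN2O2S+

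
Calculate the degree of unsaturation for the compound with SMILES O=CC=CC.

2

Molecular formula from the SMILES: C4H6O.
DoU = (2C + 2 + N − H − X)/2 = (2·4 + 2 + 0 − 6 − 0)/2 = 4/2 = 2.
(Structurally: 0 ring(s) + 2 π bond(s) = 2.)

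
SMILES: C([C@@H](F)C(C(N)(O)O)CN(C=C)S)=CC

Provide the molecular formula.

C9H17FN2O2S

Heavy atoms from the SMILES: 9 C, 1 F, 2 N, 2 O, 1 S.
Implicit hydrogens by atom environment:
  5 × C: 1 H each → 5
  2 × C: 2 H each → 4
  2 × O: 1 H each → 2
  1 × C: 3 H
  1 × C: no H
  1 × F: no H
  1 × N: 2 H
  1 × N: no H
  1 × S: 1 H
  Total hydrogens = 17.
Molecular formula: C9H17FN2O2S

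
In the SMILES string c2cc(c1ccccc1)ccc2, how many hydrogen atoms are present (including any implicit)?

10

Hydrogens are implicit in SMILES; fill each atom to its normal valence:
  10 × C (aromatic): 1 H each → 10
  2 × C (aromatic): no H
  Total hydrogens = 10.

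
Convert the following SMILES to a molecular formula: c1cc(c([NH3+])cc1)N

Heavy atoms from the SMILES: 6 C, 2 N.
Implicit hydrogens by atom environment:
  4 × C (aromatic): 1 H each → 4
  2 × C (aromatic): no H
  1 × N (charge +1): 3 H
  1 × N: 2 H
  Total hydrogens = 9.
Net charge +1.
Molecular formula: C6H9N2+

C6H9N2+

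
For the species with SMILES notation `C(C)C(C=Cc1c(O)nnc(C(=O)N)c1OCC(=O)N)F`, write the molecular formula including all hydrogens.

C12H15FN4O4

Heavy atoms from the SMILES: 12 C, 1 F, 4 N, 4 O.
Implicit hydrogens by atom environment:
  4 × C (aromatic): no H
  3 × C: 1 H each → 3
  3 × O: no H
  2 × C: 2 H each → 4
  2 × C: no H
  2 × N: 2 H each → 4
  2 × N (aromatic): no H
  1 × C: 3 H
  1 × F: no H
  1 × O: 1 H
  Total hydrogens = 15.
Molecular formula: C12H15FN4O4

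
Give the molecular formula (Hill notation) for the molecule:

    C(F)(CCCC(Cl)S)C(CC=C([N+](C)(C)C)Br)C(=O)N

Heavy atoms from the SMILES: 1 Br, 13 C, 1 Cl, 1 F, 2 N, 1 O, 1 S.
Implicit hydrogens by atom environment:
  4 × C: 2 H each → 8
  4 × C: 1 H each → 4
  3 × C: 3 H each → 9
  2 × C: no H
  1 × Br: no H
  1 × Cl: no H
  1 × F: no H
  1 × N: 2 H
  1 × N (charge +1): no H
  1 × O: no H
  1 × S: 1 H
  Total hydrogens = 24.
Net charge +1.
Molecular formula: C13H24BrClFN2OS+

C13H24BrClFN2OS+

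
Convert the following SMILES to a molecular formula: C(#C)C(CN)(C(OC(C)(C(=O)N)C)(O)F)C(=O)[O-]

Heavy atoms from the SMILES: 10 C, 1 F, 2 N, 5 O.
Implicit hydrogens by atom environment:
  6 × C: no H
  3 × O: no H
  2 × C: 3 H each → 6
  2 × N: 2 H each → 4
  1 × C: 2 H
  1 × C: 1 H
  1 × F: no H
  1 × O: 1 H
  1 × O (charge -1): no H
  Total hydrogens = 14.
Net charge -1.
Molecular formula: C10H14FN2O5-

C10H14FN2O5-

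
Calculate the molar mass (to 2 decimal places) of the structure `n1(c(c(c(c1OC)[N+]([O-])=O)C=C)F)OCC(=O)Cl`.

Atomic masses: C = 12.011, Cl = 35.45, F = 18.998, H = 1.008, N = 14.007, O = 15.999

278.62

Molecular formula: C9H8ClFN2O5.
M = 9×12.011 + 1×35.45 + 1×18.998 + 8×1.008 + 2×14.007 + 5×15.999 = 278.62 g/mol.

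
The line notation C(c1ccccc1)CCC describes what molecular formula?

C10H14

Heavy atoms from the SMILES: 10 C.
Implicit hydrogens by atom environment:
  5 × C (aromatic): 1 H each → 5
  3 × C: 2 H each → 6
  1 × C: 3 H
  1 × C (aromatic): no H
  Total hydrogens = 14.
Molecular formula: C10H14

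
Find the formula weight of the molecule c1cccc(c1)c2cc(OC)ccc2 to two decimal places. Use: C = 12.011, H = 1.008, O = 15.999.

184.24

Molecular formula: C13H12O.
M = 13×12.011 + 12×1.008 + 1×15.999 = 184.24 g/mol.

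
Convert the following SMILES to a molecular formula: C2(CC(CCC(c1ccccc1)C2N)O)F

Heavy atoms from the SMILES: 13 C, 1 F, 1 N, 1 O.
Implicit hydrogens by atom environment:
  5 × C (aromatic): 1 H each → 5
  4 × C: 1 H each → 4
  3 × C: 2 H each → 6
  1 × C (aromatic): no H
  1 × F: no H
  1 × N: 2 H
  1 × O: 1 H
  Total hydrogens = 18.
Molecular formula: C13H18FNO

C13H18FNO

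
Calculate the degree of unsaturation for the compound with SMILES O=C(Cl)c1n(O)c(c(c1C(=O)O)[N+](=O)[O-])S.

Molecular formula from the SMILES: C6H3ClN2O6S.
DoU = (2C + 2 + N − H − X)/2 = (2·6 + 2 + 2 − 3 − 1)/2 = 12/2 = 6.
(Structurally: 1 ring(s) + 5 π bond(s) = 6.)

6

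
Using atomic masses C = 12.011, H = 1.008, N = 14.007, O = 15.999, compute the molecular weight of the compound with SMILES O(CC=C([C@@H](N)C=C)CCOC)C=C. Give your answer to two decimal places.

Molecular formula: C11H19NO2.
M = 11×12.011 + 19×1.008 + 1×14.007 + 2×15.999 = 197.28 g/mol.

197.28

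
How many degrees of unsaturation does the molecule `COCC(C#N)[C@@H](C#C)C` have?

4

Molecular formula from the SMILES: C8H11NO.
DoU = (2C + 2 + N − H − X)/2 = (2·8 + 2 + 1 − 11 − 0)/2 = 8/2 = 4.
(Structurally: 0 ring(s) + 4 π bond(s) = 4.)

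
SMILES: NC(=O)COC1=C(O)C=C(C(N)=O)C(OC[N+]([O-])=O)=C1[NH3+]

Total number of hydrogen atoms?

13

Hydrogens are implicit in SMILES; fill each atom to its normal valence:
  5 × C (aromatic): no H
  5 × O: no H
  2 × C: 2 H each → 4
  2 × C: no H
  2 × N: 2 H each → 4
  1 × C (aromatic): 1 H
  1 × N (charge +1): 3 H
  1 × N (charge +1): no H
  1 × O: 1 H
  1 × O (charge -1): no H
  Total hydrogens = 13.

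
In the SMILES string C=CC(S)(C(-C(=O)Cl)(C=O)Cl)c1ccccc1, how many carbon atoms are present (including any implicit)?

12

The symbol for carbon appears 12 times in the SMILES. Lowercase c denotes aromatic carbon and counts toward C.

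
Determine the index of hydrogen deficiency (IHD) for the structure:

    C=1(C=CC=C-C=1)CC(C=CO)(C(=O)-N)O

6

Molecular formula from the SMILES: C11H13NO3.
DoU = (2C + 2 + N − H − X)/2 = (2·11 + 2 + 1 − 13 − 0)/2 = 12/2 = 6.
(Structurally: 1 ring(s) + 5 π bond(s) = 6.)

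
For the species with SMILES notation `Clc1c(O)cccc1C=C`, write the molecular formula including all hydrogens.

Heavy atoms from the SMILES: 8 C, 1 Cl, 1 O.
Implicit hydrogens by atom environment:
  3 × C (aromatic): 1 H each → 3
  3 × C (aromatic): no H
  1 × C: 2 H
  1 × C: 1 H
  1 × Cl: no H
  1 × O: 1 H
  Total hydrogens = 7.
Molecular formula: C8H7ClO

C8H7ClO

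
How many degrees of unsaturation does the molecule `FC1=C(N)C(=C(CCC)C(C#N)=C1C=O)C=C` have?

Molecular formula from the SMILES: C13H13FN2O.
DoU = (2C + 2 + N − H − X)/2 = (2·13 + 2 + 2 − 13 − 1)/2 = 16/2 = 8.
(Structurally: 1 ring(s) + 7 π bond(s) = 8.)

8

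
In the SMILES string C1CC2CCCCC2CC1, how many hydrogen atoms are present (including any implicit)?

18

Hydrogens are implicit in SMILES; fill each atom to its normal valence:
  8 × C: 2 H each → 16
  2 × C: 1 H each → 2
  Total hydrogens = 18.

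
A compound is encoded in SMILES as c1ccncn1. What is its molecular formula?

Heavy atoms from the SMILES: 4 C, 2 N.
Implicit hydrogens by atom environment:
  4 × C (aromatic): 1 H each → 4
  2 × N (aromatic): no H
  Total hydrogens = 4.
Molecular formula: C4H4N2

C4H4N2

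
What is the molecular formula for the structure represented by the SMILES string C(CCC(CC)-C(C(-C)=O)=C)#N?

C10H15NO

Heavy atoms from the SMILES: 10 C, 1 N, 1 O.
Implicit hydrogens by atom environment:
  4 × C: 2 H each → 8
  3 × C: no H
  2 × C: 3 H each → 6
  1 × C: 1 H
  1 × N: no H
  1 × O: no H
  Total hydrogens = 15.
Molecular formula: C10H15NO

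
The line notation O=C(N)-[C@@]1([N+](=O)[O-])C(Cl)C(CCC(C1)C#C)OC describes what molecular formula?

Heavy atoms from the SMILES: 11 C, 1 Cl, 2 N, 4 O.
Implicit hydrogens by atom environment:
  4 × C: 1 H each → 4
  3 × C: 2 H each → 6
  3 × C: no H
  3 × O: no H
  1 × C: 3 H
  1 × Cl: no H
  1 × N: 2 H
  1 × N (charge +1): no H
  1 × O (charge -1): no H
  Total hydrogens = 15.
Molecular formula: C11H15ClN2O4

C11H15ClN2O4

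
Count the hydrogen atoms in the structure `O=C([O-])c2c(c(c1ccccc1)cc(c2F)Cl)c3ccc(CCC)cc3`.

17

Hydrogens are implicit in SMILES; fill each atom to its normal valence:
  10 × C (aromatic): 1 H each → 10
  8 × C (aromatic): no H
  2 × C: 2 H each → 4
  1 × C: 3 H
  1 × C: no H
  1 × Cl: no H
  1 × F: no H
  1 × O: no H
  1 × O (charge -1): no H
  Total hydrogens = 17.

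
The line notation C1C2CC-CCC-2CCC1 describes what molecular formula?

C10H18

Heavy atoms from the SMILES: 10 C.
Implicit hydrogens by atom environment:
  8 × C: 2 H each → 16
  2 × C: 1 H each → 2
  Total hydrogens = 18.
Molecular formula: C10H18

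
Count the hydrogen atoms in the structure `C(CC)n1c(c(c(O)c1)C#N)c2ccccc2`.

14

Hydrogens are implicit in SMILES; fill each atom to its normal valence:
  6 × C (aromatic): 1 H each → 6
  4 × C (aromatic): no H
  2 × C: 2 H each → 4
  1 × C: 3 H
  1 × C: no H
  1 × N (aromatic): no H
  1 × N: no H
  1 × O: 1 H
  Total hydrogens = 14.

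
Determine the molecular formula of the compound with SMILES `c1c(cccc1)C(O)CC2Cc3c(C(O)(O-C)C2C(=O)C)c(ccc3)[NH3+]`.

C21H26NO4+

Heavy atoms from the SMILES: 21 C, 1 N, 4 O.
Implicit hydrogens by atom environment:
  8 × C (aromatic): 1 H each → 8
  4 × C (aromatic): no H
  3 × C: 1 H each → 3
  2 × C: 3 H each → 6
  2 × C: 2 H each → 4
  2 × C: no H
  2 × O: 1 H each → 2
  2 × O: no H
  1 × N (charge +1): 3 H
  Total hydrogens = 26.
Net charge +1.
Molecular formula: C21H26NO4+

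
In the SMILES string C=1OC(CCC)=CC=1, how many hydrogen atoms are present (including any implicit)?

Hydrogens are implicit in SMILES; fill each atom to its normal valence:
  3 × C (aromatic): 1 H each → 3
  2 × C: 2 H each → 4
  1 × C: 3 H
  1 × C (aromatic): no H
  1 × O (aromatic): no H
  Total hydrogens = 10.

10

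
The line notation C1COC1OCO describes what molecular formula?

C4H8O3

Heavy atoms from the SMILES: 4 C, 3 O.
Implicit hydrogens by atom environment:
  3 × C: 2 H each → 6
  2 × O: no H
  1 × C: 1 H
  1 × O: 1 H
  Total hydrogens = 8.
Molecular formula: C4H8O3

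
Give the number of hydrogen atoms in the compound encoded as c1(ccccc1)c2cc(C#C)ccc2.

10

Hydrogens are implicit in SMILES; fill each atom to its normal valence:
  9 × C (aromatic): 1 H each → 9
  3 × C (aromatic): no H
  1 × C: 1 H
  1 × C: no H
  Total hydrogens = 10.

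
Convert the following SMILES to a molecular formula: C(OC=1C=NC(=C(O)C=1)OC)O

C7H9NO4

Heavy atoms from the SMILES: 7 C, 1 N, 4 O.
Implicit hydrogens by atom environment:
  3 × C (aromatic): no H
  2 × C (aromatic): 1 H each → 2
  2 × O: 1 H each → 2
  2 × O: no H
  1 × C: 3 H
  1 × C: 2 H
  1 × N (aromatic): no H
  Total hydrogens = 9.
Molecular formula: C7H9NO4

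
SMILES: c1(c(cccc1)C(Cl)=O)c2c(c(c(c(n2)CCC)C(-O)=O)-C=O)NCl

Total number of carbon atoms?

17

The symbol for carbon appears 17 times in the SMILES. Lowercase c denotes aromatic carbon and counts toward C.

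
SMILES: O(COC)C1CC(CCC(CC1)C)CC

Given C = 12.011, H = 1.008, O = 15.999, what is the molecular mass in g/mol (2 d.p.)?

214.35

Molecular formula: C13H26O2.
M = 13×12.011 + 26×1.008 + 2×15.999 = 214.35 g/mol.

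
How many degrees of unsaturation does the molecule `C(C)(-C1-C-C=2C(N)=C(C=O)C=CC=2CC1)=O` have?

7

Molecular formula from the SMILES: C13H15NO2.
DoU = (2C + 2 + N − H − X)/2 = (2·13 + 2 + 1 − 15 − 0)/2 = 14/2 = 7.
(Structurally: 2 ring(s) + 5 π bond(s) = 7.)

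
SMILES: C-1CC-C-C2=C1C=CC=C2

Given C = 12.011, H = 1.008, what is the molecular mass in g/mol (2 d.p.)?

Molecular formula: C10H12.
M = 10×12.011 + 12×1.008 = 132.21 g/mol.

132.21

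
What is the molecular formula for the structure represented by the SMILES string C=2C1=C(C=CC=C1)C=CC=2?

Heavy atoms from the SMILES: 10 C.
Implicit hydrogens by atom environment:
  8 × C (aromatic): 1 H each → 8
  2 × C (aromatic): no H
  Total hydrogens = 8.
Molecular formula: C10H8

C10H8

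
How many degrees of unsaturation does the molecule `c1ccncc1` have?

4

Molecular formula from the SMILES: C5H5N.
DoU = (2C + 2 + N − H − X)/2 = (2·5 + 2 + 1 − 5 − 0)/2 = 8/2 = 4.
(Structurally: 1 ring(s) + 3 π bond(s) = 4.)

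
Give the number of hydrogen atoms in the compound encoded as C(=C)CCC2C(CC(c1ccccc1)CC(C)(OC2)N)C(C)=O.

Hydrogens are implicit in SMILES; fill each atom to its normal valence:
  6 × C: 2 H each → 12
  5 × C (aromatic): 1 H each → 5
  4 × C: 1 H each → 4
  2 × C: 3 H each → 6
  2 × C: no H
  2 × O: no H
  1 × C (aromatic): no H
  1 × N: 2 H
  Total hydrogens = 29.

29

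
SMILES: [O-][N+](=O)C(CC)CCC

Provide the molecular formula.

C6H13NO2

Heavy atoms from the SMILES: 6 C, 1 N, 2 O.
Implicit hydrogens by atom environment:
  3 × C: 2 H each → 6
  2 × C: 3 H each → 6
  1 × C: 1 H
  1 × N (charge +1): no H
  1 × O: no H
  1 × O (charge -1): no H
  Total hydrogens = 13.
Molecular formula: C6H13NO2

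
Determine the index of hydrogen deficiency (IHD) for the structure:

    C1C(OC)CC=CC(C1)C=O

3

Molecular formula from the SMILES: C9H14O2.
DoU = (2C + 2 + N − H − X)/2 = (2·9 + 2 + 0 − 14 − 0)/2 = 6/2 = 3.
(Structurally: 1 ring(s) + 2 π bond(s) = 3.)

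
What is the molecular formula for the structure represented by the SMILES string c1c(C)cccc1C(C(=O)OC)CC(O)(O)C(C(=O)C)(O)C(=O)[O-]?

C16H19O8-

Heavy atoms from the SMILES: 16 C, 8 O.
Implicit hydrogens by atom environment:
  5 × C: no H
  4 × C (aromatic): 1 H each → 4
  4 × O: no H
  3 × C: 3 H each → 9
  3 × O: 1 H each → 3
  2 × C (aromatic): no H
  1 × C: 2 H
  1 × C: 1 H
  1 × O (charge -1): no H
  Total hydrogens = 19.
Net charge -1.
Molecular formula: C16H19O8-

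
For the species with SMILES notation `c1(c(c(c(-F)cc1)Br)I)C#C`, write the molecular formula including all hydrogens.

Heavy atoms from the SMILES: 1 Br, 8 C, 1 F, 1 I.
Implicit hydrogens by atom environment:
  4 × C (aromatic): no H
  2 × C (aromatic): 1 H each → 2
  1 × Br: no H
  1 × C: 1 H
  1 × C: no H
  1 × F: no H
  1 × I: no H
  Total hydrogens = 3.
Molecular formula: C8H3BrFI

C8H3BrFI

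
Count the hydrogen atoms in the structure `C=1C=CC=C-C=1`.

Hydrogens are implicit in SMILES; fill each atom to its normal valence:
  6 × C (aromatic): 1 H each → 6
  Total hydrogens = 6.

6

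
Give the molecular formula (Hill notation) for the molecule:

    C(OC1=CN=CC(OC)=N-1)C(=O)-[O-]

C7H7N2O4-

Heavy atoms from the SMILES: 7 C, 2 N, 4 O.
Implicit hydrogens by atom environment:
  3 × O: no H
  2 × C (aromatic): 1 H each → 2
  2 × C (aromatic): no H
  2 × N (aromatic): no H
  1 × C: 3 H
  1 × C: 2 H
  1 × C: no H
  1 × O (charge -1): no H
  Total hydrogens = 7.
Net charge -1.
Molecular formula: C7H7N2O4-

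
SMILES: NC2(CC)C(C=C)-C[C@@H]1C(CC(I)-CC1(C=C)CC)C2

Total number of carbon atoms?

18

The symbol for carbon appears 18 times in the SMILES.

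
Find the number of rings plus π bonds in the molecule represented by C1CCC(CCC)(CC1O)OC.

1

Molecular formula from the SMILES: C10H20O2.
DoU = (2C + 2 + N − H − X)/2 = (2·10 + 2 + 0 − 20 − 0)/2 = 2/2 = 1.
(Structurally: 1 ring(s) + 0 π bond(s) = 1.)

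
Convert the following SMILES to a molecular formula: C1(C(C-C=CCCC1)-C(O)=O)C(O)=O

Heavy atoms from the SMILES: 10 C, 4 O.
Implicit hydrogens by atom environment:
  4 × C: 2 H each → 8
  4 × C: 1 H each → 4
  2 × C: no H
  2 × O: 1 H each → 2
  2 × O: no H
  Total hydrogens = 14.
Molecular formula: C10H14O4

C10H14O4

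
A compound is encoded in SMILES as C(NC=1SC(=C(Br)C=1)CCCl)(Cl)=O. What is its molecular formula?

Heavy atoms from the SMILES: 1 Br, 7 C, 2 Cl, 1 N, 1 O, 1 S.
Implicit hydrogens by atom environment:
  3 × C (aromatic): no H
  2 × C: 2 H each → 4
  2 × Cl: no H
  1 × Br: no H
  1 × C (aromatic): 1 H
  1 × C: no H
  1 × N: 1 H
  1 × O: no H
  1 × S (aromatic): no H
  Total hydrogens = 6.
Molecular formula: C7H6BrCl2NOS

C7H6BrCl2NOS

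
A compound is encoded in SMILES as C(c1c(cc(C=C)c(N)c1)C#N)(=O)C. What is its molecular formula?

C11H10N2O

Heavy atoms from the SMILES: 11 C, 2 N, 1 O.
Implicit hydrogens by atom environment:
  4 × C (aromatic): no H
  2 × C (aromatic): 1 H each → 2
  2 × C: no H
  1 × C: 3 H
  1 × C: 2 H
  1 × C: 1 H
  1 × N: 2 H
  1 × N: no H
  1 × O: no H
  Total hydrogens = 10.
Molecular formula: C11H10N2O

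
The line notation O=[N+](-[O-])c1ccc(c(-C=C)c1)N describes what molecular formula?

Heavy atoms from the SMILES: 8 C, 2 N, 2 O.
Implicit hydrogens by atom environment:
  3 × C (aromatic): 1 H each → 3
  3 × C (aromatic): no H
  1 × C: 2 H
  1 × C: 1 H
  1 × N: 2 H
  1 × N (charge +1): no H
  1 × O: no H
  1 × O (charge -1): no H
  Total hydrogens = 8.
Molecular formula: C8H8N2O2

C8H8N2O2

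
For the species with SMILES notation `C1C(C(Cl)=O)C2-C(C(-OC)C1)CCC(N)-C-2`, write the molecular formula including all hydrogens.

Heavy atoms from the SMILES: 12 C, 1 Cl, 1 N, 2 O.
Implicit hydrogens by atom environment:
  5 × C: 2 H each → 10
  5 × C: 1 H each → 5
  2 × O: no H
  1 × C: 3 H
  1 × C: no H
  1 × Cl: no H
  1 × N: 2 H
  Total hydrogens = 20.
Molecular formula: C12H20ClNO2

C12H20ClNO2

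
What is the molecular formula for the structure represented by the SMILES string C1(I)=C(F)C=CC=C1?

Heavy atoms from the SMILES: 6 C, 1 F, 1 I.
Implicit hydrogens by atom environment:
  4 × C (aromatic): 1 H each → 4
  2 × C (aromatic): no H
  1 × F: no H
  1 × I: no H
  Total hydrogens = 4.
Molecular formula: C6H4FI

C6H4FI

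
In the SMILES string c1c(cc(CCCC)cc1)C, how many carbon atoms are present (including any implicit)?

The symbol for carbon appears 11 times in the SMILES. Lowercase c denotes aromatic carbon and counts toward C.

11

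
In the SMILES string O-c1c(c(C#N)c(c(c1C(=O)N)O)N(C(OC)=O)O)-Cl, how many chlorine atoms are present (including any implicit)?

The symbol for chlorine appears 1 time in the SMILES.

1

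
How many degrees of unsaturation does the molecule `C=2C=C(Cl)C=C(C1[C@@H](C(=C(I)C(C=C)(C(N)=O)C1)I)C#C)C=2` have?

Molecular formula from the SMILES: C17H14ClI2NO.
DoU = (2C + 2 + N − H − X)/2 = (2·17 + 2 + 1 − 14 − 3)/2 = 20/2 = 10.
(Structurally: 2 ring(s) + 8 π bond(s) = 10.)

10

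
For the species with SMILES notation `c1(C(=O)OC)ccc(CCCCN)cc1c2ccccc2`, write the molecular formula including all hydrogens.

Heavy atoms from the SMILES: 18 C, 1 N, 2 O.
Implicit hydrogens by atom environment:
  8 × C (aromatic): 1 H each → 8
  4 × C: 2 H each → 8
  4 × C (aromatic): no H
  2 × O: no H
  1 × C: 3 H
  1 × C: no H
  1 × N: 2 H
  Total hydrogens = 21.
Molecular formula: C18H21NO2

C18H21NO2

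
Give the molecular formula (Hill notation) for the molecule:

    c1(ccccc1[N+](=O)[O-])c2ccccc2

C12H9NO2

Heavy atoms from the SMILES: 12 C, 1 N, 2 O.
Implicit hydrogens by atom environment:
  9 × C (aromatic): 1 H each → 9
  3 × C (aromatic): no H
  1 × N (charge +1): no H
  1 × O: no H
  1 × O (charge -1): no H
  Total hydrogens = 9.
Molecular formula: C12H9NO2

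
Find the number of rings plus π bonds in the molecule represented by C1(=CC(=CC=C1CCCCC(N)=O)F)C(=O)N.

6

Molecular formula from the SMILES: C12H15FN2O2.
DoU = (2C + 2 + N − H − X)/2 = (2·12 + 2 + 2 − 15 − 1)/2 = 12/2 = 6.
(Structurally: 1 ring(s) + 5 π bond(s) = 6.)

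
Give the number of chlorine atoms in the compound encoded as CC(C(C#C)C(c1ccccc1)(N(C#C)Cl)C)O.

The symbol for chlorine appears 1 time in the SMILES.

1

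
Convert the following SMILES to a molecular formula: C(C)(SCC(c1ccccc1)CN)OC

C12H19NOS

Heavy atoms from the SMILES: 12 C, 1 N, 1 O, 1 S.
Implicit hydrogens by atom environment:
  5 × C (aromatic): 1 H each → 5
  2 × C: 3 H each → 6
  2 × C: 2 H each → 4
  2 × C: 1 H each → 2
  1 × C (aromatic): no H
  1 × N: 2 H
  1 × O: no H
  1 × S: no H
  Total hydrogens = 19.
Molecular formula: C12H19NOS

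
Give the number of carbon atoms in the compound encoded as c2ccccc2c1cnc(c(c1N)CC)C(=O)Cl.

14

The symbol for carbon appears 14 times in the SMILES. Lowercase c denotes aromatic carbon and counts toward C.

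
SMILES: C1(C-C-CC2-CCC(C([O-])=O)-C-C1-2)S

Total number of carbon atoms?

11

The symbol for carbon appears 11 times in the SMILES.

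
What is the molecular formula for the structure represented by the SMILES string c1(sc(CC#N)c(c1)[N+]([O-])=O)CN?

C7H7N3O2S

Heavy atoms from the SMILES: 7 C, 3 N, 2 O, 1 S.
Implicit hydrogens by atom environment:
  3 × C (aromatic): no H
  2 × C: 2 H each → 4
  1 × C (aromatic): 1 H
  1 × C: no H
  1 × N: 2 H
  1 × N (charge +1): no H
  1 × N: no H
  1 × O: no H
  1 × O (charge -1): no H
  1 × S (aromatic): no H
  Total hydrogens = 7.
Molecular formula: C7H7N3O2S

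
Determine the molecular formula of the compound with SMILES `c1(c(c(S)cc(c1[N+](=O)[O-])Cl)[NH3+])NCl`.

C6H6Cl2N3O2S+

Heavy atoms from the SMILES: 6 C, 2 Cl, 3 N, 2 O, 1 S.
Implicit hydrogens by atom environment:
  5 × C (aromatic): no H
  2 × Cl: no H
  1 × C (aromatic): 1 H
  1 × N (charge +1): 3 H
  1 × N: 1 H
  1 × N (charge +1): no H
  1 × O: no H
  1 × O (charge -1): no H
  1 × S: 1 H
  Total hydrogens = 6.
Net charge +1.
Molecular formula: C6H6Cl2N3O2S+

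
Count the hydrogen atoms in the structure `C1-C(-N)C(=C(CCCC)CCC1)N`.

Hydrogens are implicit in SMILES; fill each atom to its normal valence:
  7 × C: 2 H each → 14
  2 × C: no H
  2 × N: 2 H each → 4
  1 × C: 3 H
  1 × C: 1 H
  Total hydrogens = 22.

22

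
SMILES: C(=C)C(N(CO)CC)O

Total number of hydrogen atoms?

13

Hydrogens are implicit in SMILES; fill each atom to its normal valence:
  3 × C: 2 H each → 6
  2 × C: 1 H each → 2
  2 × O: 1 H each → 2
  1 × C: 3 H
  1 × N: no H
  Total hydrogens = 13.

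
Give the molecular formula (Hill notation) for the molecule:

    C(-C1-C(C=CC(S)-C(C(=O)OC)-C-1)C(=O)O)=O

Heavy atoms from the SMILES: 11 C, 5 O, 1 S.
Implicit hydrogens by atom environment:
  7 × C: 1 H each → 7
  4 × O: no H
  2 × C: no H
  1 × C: 3 H
  1 × C: 2 H
  1 × O: 1 H
  1 × S: 1 H
  Total hydrogens = 14.
Molecular formula: C11H14O5S

C11H14O5S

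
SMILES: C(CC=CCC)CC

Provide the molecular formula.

C8H16

Heavy atoms from the SMILES: 8 C.
Implicit hydrogens by atom environment:
  4 × C: 2 H each → 8
  2 × C: 3 H each → 6
  2 × C: 1 H each → 2
  Total hydrogens = 16.
Molecular formula: C8H16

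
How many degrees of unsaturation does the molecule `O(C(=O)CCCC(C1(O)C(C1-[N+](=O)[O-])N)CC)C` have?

3

Molecular formula from the SMILES: C11H20N2O5.
DoU = (2C + 2 + N − H − X)/2 = (2·11 + 2 + 2 − 20 − 0)/2 = 6/2 = 3.
(Structurally: 1 ring(s) + 2 π bond(s) = 3.)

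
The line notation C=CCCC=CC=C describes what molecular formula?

Heavy atoms from the SMILES: 8 C.
Implicit hydrogens by atom environment:
  4 × C: 2 H each → 8
  4 × C: 1 H each → 4
  Total hydrogens = 12.
Molecular formula: C8H12

C8H12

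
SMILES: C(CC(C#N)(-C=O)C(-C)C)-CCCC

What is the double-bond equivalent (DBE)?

Molecular formula from the SMILES: C12H21NO.
DoU = (2C + 2 + N − H − X)/2 = (2·12 + 2 + 1 − 21 − 0)/2 = 6/2 = 3.
(Structurally: 0 ring(s) + 3 π bond(s) = 3.)

3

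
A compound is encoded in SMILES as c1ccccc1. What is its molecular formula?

Heavy atoms from the SMILES: 6 C.
Implicit hydrogens by atom environment:
  6 × C (aromatic): 1 H each → 6
  Total hydrogens = 6.
Molecular formula: C6H6

C6H6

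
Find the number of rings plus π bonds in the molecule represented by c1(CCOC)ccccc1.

Molecular formula from the SMILES: C9H12O.
DoU = (2C + 2 + N − H − X)/2 = (2·9 + 2 + 0 − 12 − 0)/2 = 8/2 = 4.
(Structurally: 1 ring(s) + 3 π bond(s) = 4.)

4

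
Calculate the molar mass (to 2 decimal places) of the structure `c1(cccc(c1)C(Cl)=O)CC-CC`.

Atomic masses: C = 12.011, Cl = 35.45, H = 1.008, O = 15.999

Molecular formula: C11H13ClO.
M = 11×12.011 + 1×35.45 + 13×1.008 + 1×15.999 = 196.67 g/mol.

196.67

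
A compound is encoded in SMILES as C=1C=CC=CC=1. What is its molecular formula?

C6H6

Heavy atoms from the SMILES: 6 C.
Implicit hydrogens by atom environment:
  6 × C (aromatic): 1 H each → 6
  Total hydrogens = 6.
Molecular formula: C6H6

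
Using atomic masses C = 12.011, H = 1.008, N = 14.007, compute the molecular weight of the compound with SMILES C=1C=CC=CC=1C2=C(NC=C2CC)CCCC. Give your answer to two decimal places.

Molecular formula: C16H21N.
M = 16×12.011 + 21×1.008 + 1×14.007 = 227.35 g/mol.

227.35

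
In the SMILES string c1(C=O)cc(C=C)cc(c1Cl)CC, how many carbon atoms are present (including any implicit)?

11

The symbol for carbon appears 11 times in the SMILES. Lowercase c denotes aromatic carbon and counts toward C.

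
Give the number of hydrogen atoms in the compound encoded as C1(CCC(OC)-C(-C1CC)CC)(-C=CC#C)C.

Hydrogens are implicit in SMILES; fill each atom to its normal valence:
  6 × C: 1 H each → 6
  4 × C: 3 H each → 12
  4 × C: 2 H each → 8
  2 × C: no H
  1 × O: no H
  Total hydrogens = 26.

26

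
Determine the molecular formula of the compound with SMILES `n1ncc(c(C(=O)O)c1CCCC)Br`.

Heavy atoms from the SMILES: 1 Br, 9 C, 2 N, 2 O.
Implicit hydrogens by atom environment:
  3 × C: 2 H each → 6
  3 × C (aromatic): no H
  2 × N (aromatic): no H
  1 × Br: no H
  1 × C: 3 H
  1 × C (aromatic): 1 H
  1 × C: no H
  1 × O: 1 H
  1 × O: no H
  Total hydrogens = 11.
Molecular formula: C9H11BrN2O2

C9H11BrN2O2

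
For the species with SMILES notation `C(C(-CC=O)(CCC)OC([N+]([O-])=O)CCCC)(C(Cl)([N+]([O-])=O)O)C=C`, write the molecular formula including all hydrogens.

Heavy atoms from the SMILES: 15 C, 1 Cl, 2 N, 7 O.
Implicit hydrogens by atom environment:
  7 × C: 2 H each → 14
  4 × C: 1 H each → 4
  4 × O: no H
  2 × C: 3 H each → 6
  2 × C: no H
  2 × N (charge +1): no H
  2 × O (charge -1): no H
  1 × Cl: no H
  1 × O: 1 H
  Total hydrogens = 25.
Molecular formula: C15H25ClN2O7

C15H25ClN2O7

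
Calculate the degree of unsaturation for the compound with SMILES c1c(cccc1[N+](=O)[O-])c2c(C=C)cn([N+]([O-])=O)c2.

10

Molecular formula from the SMILES: C12H9N3O4.
DoU = (2C + 2 + N − H − X)/2 = (2·12 + 2 + 3 − 9 − 0)/2 = 20/2 = 10.
(Structurally: 2 ring(s) + 8 π bond(s) = 10.)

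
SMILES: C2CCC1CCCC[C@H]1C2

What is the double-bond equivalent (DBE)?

2

Molecular formula from the SMILES: C10H18.
DoU = (2C + 2 + N − H − X)/2 = (2·10 + 2 + 0 − 18 − 0)/2 = 4/2 = 2.
(Structurally: 2 ring(s) + 0 π bond(s) = 2.)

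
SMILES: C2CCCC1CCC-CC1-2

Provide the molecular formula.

Heavy atoms from the SMILES: 10 C.
Implicit hydrogens by atom environment:
  8 × C: 2 H each → 16
  2 × C: 1 H each → 2
  Total hydrogens = 18.
Molecular formula: C10H18

C10H18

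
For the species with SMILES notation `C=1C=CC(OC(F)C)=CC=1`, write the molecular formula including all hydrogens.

Heavy atoms from the SMILES: 8 C, 1 F, 1 O.
Implicit hydrogens by atom environment:
  5 × C (aromatic): 1 H each → 5
  1 × C: 3 H
  1 × C: 1 H
  1 × C (aromatic): no H
  1 × F: no H
  1 × O: no H
  Total hydrogens = 9.
Molecular formula: C8H9FO

C8H9FO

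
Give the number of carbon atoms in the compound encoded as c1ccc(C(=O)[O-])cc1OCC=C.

10

The symbol for carbon appears 10 times in the SMILES. Lowercase c denotes aromatic carbon and counts toward C.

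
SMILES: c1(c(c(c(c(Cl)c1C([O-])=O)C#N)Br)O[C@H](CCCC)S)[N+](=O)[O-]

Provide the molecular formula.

C13H11BrClN2O5S-

Heavy atoms from the SMILES: 1 Br, 13 C, 1 Cl, 2 N, 5 O, 1 S.
Implicit hydrogens by atom environment:
  6 × C (aromatic): no H
  3 × C: 2 H each → 6
  3 × O: no H
  2 × C: no H
  2 × O (charge -1): no H
  1 × Br: no H
  1 × C: 3 H
  1 × C: 1 H
  1 × Cl: no H
  1 × N (charge +1): no H
  1 × N: no H
  1 × S: 1 H
  Total hydrogens = 11.
Net charge -1.
Molecular formula: C13H11BrClN2O5S-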